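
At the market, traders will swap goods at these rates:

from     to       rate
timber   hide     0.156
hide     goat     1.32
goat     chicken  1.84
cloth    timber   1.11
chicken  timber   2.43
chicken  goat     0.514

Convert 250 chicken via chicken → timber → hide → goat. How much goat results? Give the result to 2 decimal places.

125.10

250 chicken × 2.43 = 607.5 timber
607.5 timber × 0.156 = 94.77 hide
94.77 hide × 1.32 = 125.0964 goat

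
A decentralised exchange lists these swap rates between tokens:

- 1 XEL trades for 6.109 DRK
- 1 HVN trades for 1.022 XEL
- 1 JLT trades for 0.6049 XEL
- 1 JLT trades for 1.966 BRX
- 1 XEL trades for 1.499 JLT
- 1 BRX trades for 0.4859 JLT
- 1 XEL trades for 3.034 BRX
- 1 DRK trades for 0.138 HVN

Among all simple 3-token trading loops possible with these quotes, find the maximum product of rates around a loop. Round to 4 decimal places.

XEL→BRX→JLT→XEL: 3.034 × 0.4859 × 0.6049 = 0.89176
XEL→DRK→HVN→XEL: 6.109 × 0.138 × 1.022 = 0.86159
Maximum is XEL→BRX→JLT→XEL at 0.8918; no arbitrage — every cycle loses value.

0.8918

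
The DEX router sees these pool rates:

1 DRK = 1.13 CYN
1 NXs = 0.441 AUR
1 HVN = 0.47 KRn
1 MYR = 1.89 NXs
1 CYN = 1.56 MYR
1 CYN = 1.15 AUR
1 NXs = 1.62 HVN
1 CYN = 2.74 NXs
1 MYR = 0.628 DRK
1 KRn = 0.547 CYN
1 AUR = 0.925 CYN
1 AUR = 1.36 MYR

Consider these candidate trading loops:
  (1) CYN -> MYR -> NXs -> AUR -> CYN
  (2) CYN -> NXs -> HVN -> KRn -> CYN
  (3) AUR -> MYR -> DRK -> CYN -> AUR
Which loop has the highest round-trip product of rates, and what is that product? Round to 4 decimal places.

1.2027

(1) 1.56 × 1.89 × 0.441 × 0.925 = 1.20273
(2) 2.74 × 1.62 × 0.47 × 0.547 = 1.14117
(3) 1.36 × 0.628 × 1.13 × 1.15 = 1.10988
Highest is cycle (1) at 1.2027 (>1, arbitrage).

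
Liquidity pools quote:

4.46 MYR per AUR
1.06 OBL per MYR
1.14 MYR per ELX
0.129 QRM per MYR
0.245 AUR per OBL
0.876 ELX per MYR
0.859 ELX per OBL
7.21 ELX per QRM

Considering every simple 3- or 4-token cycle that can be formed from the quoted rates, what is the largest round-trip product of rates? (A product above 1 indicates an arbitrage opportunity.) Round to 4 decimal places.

1.1583

OBL→AUR→MYR→OBL: 0.245 × 4.46 × 1.06 = 1.15826
ELX→MYR→QRM→ELX: 1.14 × 0.129 × 7.21 = 1.06030
OBL→ELX→MYR→OBL: 0.859 × 1.14 × 1.06 = 1.03802
Maximum is OBL→AUR→MYR→OBL at 1.1583; arbitrage exists.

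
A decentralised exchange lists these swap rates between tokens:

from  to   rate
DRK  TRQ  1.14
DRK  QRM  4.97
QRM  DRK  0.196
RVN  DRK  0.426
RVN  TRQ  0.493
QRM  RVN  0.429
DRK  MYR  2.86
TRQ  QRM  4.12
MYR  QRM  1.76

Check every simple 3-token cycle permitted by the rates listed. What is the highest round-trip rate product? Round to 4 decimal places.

QRM→DRK→MYR→QRM: 0.196 × 2.86 × 1.76 = 0.98659
QRM→DRK→TRQ→QRM: 0.196 × 1.14 × 4.12 = 0.92057
QRM→RVN→DRK→QRM: 0.429 × 0.426 × 4.97 = 0.90829
QRM→RVN→TRQ→QRM: 0.429 × 0.493 × 4.12 = 0.87137
Maximum is QRM→DRK→MYR→QRM at 0.9866; no arbitrage — every cycle loses value.

0.9866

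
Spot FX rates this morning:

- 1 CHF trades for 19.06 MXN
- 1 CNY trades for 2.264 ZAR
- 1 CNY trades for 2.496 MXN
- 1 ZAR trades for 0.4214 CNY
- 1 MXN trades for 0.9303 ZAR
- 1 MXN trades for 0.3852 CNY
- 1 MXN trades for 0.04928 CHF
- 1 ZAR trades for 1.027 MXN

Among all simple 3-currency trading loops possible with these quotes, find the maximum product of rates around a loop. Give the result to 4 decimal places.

0.9785

ZAR→CNY→MXN→ZAR: 0.4214 × 2.496 × 0.9303 = 0.97850
ZAR→MXN→CNY→ZAR: 1.027 × 0.3852 × 2.264 = 0.89564
Maximum is ZAR→CNY→MXN→ZAR at 0.9785; no arbitrage — every cycle loses value.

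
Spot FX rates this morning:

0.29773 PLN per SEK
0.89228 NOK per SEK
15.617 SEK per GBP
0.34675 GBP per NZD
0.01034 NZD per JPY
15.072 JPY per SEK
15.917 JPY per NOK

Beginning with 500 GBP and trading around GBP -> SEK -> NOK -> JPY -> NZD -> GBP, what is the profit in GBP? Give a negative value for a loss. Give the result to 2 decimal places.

-102.38

500 GBP × 15.617 = 7808.5 SEK
7808.5 SEK × 0.89228 = 6967.36838 NOK
6967.36838 NOK × 15.917 = 110899.60250446 JPY
110899.60250446 JPY × 0.01034 = 1146.7018898961164 NZD
1146.7018898961164 NZD × 0.34675 = 397.6188803214783617 GBP
Net change: 397.6188803214783617 − 500 = -102.3811196785216383 GBP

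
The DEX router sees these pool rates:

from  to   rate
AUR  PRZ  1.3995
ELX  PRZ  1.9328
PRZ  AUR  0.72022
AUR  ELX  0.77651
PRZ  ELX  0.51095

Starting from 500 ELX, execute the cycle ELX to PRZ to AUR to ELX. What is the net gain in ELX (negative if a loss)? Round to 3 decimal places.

40.467

500 ELX × 1.9328 = 966.4 PRZ
966.4 PRZ × 0.72022 = 696.020608 AUR
696.020608 AUR × 0.77651 = 540.46696231808 ELX
Net change: 540.46696231808 − 500 = 40.46696231808 ELX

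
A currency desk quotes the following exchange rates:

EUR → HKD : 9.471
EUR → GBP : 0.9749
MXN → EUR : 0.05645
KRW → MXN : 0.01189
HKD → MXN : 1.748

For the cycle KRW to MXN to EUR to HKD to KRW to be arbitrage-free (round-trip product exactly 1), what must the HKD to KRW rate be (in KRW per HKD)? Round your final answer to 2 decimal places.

Known legs of the cycle: 0.01189 × 0.05645 × 9.471 = 0.0063568452255
For no arbitrage the full-cycle product must be 1, so the missing rate is 1 / 0.0063568452255 ≈ 157.3107.

157.31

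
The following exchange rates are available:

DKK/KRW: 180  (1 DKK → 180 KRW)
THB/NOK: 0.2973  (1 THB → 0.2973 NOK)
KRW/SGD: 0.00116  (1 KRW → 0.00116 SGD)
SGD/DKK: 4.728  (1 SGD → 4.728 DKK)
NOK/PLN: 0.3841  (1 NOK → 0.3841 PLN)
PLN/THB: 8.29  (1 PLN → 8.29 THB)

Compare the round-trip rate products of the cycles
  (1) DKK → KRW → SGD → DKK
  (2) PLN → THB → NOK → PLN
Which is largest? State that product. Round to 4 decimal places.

(1) 180 × 0.00116 × 4.728 = 0.98721
(2) 8.29 × 0.2973 × 0.3841 = 0.94666
Highest is cycle (1) at 0.9872 (≤1, no arbitrage).

0.9872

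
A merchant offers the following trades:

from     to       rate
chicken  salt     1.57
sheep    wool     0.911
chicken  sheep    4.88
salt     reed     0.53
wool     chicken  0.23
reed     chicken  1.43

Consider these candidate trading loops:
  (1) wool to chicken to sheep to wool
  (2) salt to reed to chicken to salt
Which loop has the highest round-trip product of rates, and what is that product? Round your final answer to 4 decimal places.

1.1899

(1) 0.23 × 4.88 × 0.911 = 1.02251
(2) 0.53 × 1.43 × 1.57 = 1.18990
Highest is cycle (2) at 1.1899 (>1, arbitrage).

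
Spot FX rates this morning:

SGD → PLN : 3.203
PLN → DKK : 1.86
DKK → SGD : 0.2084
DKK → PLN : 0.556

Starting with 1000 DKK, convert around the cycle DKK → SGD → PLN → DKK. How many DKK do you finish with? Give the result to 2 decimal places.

1241.56

1000 DKK × 0.2084 = 208.4 SGD
208.4 SGD × 3.203 = 667.5052 PLN
667.5052 PLN × 1.86 = 1241.559672 DKK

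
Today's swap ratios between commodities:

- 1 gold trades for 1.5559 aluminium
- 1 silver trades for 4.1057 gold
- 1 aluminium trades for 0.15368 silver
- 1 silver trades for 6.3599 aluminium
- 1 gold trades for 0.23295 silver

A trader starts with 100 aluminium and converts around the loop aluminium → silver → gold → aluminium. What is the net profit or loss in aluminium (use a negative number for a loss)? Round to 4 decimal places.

-1.8283

100 aluminium × 0.15368 = 15.368 silver
15.368 silver × 4.1057 = 63.0963976 gold
63.0963976 gold × 1.5559 = 98.17168502584 aluminium
Net change: 98.17168502584 − 100 = -1.82831497416 aluminium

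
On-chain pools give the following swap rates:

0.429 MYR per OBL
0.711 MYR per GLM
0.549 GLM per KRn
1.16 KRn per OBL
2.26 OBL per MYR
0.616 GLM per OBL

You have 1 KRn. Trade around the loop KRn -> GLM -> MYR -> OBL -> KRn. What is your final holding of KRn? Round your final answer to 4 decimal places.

1 KRn × 0.549 = 0.549 GLM
0.549 GLM × 0.711 = 0.390339 MYR
0.390339 MYR × 2.26 = 0.88216614 OBL
0.88216614 OBL × 1.16 = 1.0233127224 KRn

1.0233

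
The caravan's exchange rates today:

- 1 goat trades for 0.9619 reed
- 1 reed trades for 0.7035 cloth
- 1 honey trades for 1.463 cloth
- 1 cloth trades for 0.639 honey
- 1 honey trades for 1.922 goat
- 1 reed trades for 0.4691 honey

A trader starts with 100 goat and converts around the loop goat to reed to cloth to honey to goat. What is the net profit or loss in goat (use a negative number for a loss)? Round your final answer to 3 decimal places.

-16.891

100 goat × 0.9619 = 96.19 reed
96.19 reed × 0.7035 = 67.669665 cloth
67.669665 cloth × 0.639 = 43.240915935 honey
43.240915935 honey × 1.922 = 83.10904042707 goat
Net change: 83.10904042707 − 100 = -16.89095957293 goat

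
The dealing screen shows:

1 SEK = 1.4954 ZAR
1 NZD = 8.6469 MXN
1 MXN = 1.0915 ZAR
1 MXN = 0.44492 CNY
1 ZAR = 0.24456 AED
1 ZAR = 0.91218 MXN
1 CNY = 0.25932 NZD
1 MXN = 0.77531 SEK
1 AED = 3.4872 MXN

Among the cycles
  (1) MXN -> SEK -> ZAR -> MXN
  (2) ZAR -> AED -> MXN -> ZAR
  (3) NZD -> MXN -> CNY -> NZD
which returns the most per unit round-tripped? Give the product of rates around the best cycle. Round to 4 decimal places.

1.0576

(1) 0.77531 × 1.4954 × 0.91218 = 1.05758
(2) 0.24456 × 3.4872 × 1.0915 = 0.93086
(3) 8.6469 × 0.44492 × 0.25932 = 0.99765
Highest is cycle (1) at 1.0576 (>1, arbitrage).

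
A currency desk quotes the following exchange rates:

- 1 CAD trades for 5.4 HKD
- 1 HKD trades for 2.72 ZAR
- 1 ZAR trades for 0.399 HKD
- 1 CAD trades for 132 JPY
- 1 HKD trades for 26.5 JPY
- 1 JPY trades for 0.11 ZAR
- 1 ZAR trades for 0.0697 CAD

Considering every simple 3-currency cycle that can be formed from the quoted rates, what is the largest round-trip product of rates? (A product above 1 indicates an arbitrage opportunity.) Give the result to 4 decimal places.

1.1631

ZAR→HKD→JPY→ZAR: 0.399 × 26.5 × 0.11 = 1.16309
ZAR→CAD→HKD→ZAR: 0.0697 × 5.4 × 2.72 = 1.02375
ZAR→CAD→JPY→ZAR: 0.0697 × 132 × 0.11 = 1.01204
Maximum is ZAR→HKD→JPY→ZAR at 1.1631; arbitrage exists.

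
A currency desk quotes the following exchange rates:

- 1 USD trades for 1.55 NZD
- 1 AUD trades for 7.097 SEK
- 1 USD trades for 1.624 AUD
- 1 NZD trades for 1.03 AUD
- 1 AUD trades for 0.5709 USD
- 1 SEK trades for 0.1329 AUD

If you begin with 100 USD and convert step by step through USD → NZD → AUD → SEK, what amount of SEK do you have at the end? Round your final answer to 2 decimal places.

1133.04

100 USD × 1.55 = 155 NZD
155 NZD × 1.03 = 159.65 AUD
159.65 AUD × 7.097 = 1133.03605 SEK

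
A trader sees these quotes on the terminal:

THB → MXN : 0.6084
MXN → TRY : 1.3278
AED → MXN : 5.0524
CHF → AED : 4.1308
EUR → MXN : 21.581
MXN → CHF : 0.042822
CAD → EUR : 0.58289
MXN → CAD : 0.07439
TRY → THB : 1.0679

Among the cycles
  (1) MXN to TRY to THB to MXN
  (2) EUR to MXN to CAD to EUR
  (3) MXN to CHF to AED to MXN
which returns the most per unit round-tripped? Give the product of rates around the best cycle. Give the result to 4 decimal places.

(1) 1.3278 × 1.0679 × 0.6084 = 0.86269
(2) 21.581 × 0.07439 × 0.58289 = 0.93578
(3) 0.042822 × 4.1308 × 5.0524 = 0.89371
Highest is cycle (2) at 0.9358 (≤1, no arbitrage).

0.9358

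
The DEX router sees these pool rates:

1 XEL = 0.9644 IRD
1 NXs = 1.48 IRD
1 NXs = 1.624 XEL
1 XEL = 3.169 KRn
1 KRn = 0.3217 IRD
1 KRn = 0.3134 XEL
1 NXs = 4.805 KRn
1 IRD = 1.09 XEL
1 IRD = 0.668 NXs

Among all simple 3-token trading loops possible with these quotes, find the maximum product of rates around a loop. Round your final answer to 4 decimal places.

IRD→XEL→KRn→IRD: 1.09 × 3.169 × 0.3217 = 1.11122
IRD→NXs→XEL→IRD: 0.668 × 1.624 × 0.9644 = 1.04621
IRD→NXs→KRn→IRD: 0.668 × 4.805 × 0.3217 = 1.03257
Maximum is IRD→XEL→KRn→IRD at 1.1112; arbitrage exists.

1.1112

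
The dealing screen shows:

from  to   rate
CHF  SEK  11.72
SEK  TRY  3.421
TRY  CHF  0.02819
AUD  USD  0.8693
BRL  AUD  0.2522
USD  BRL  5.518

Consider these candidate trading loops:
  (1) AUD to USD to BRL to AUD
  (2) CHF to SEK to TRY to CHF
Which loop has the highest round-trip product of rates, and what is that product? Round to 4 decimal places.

1.2098

(1) 0.8693 × 5.518 × 0.2522 = 1.20975
(2) 11.72 × 3.421 × 0.02819 = 1.13025
Highest is cycle (1) at 1.2098 (>1, arbitrage).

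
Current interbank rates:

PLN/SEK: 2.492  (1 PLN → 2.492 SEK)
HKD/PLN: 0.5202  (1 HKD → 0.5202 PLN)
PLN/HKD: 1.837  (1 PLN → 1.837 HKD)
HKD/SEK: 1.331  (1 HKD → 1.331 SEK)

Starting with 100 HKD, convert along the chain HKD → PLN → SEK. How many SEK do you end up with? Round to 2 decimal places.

129.63

100 HKD × 0.5202 = 52.02 PLN
52.02 PLN × 2.492 = 129.63384 SEK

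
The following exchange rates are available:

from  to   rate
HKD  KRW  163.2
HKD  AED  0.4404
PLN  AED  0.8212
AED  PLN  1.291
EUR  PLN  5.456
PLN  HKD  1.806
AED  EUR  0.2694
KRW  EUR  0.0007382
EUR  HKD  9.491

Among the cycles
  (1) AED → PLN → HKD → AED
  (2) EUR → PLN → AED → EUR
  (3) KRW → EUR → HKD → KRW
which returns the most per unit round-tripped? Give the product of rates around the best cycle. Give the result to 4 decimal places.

(1) 1.291 × 1.806 × 0.4404 = 1.02681
(2) 5.456 × 0.8212 × 0.2694 = 1.20704
(3) 0.0007382 × 9.491 × 163.2 = 1.14342
Highest is cycle (2) at 1.2070 (>1, arbitrage).

1.2070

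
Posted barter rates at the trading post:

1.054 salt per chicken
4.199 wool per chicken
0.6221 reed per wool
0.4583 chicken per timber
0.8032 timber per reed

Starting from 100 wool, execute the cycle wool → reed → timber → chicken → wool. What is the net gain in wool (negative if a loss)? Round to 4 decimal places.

-3.8433

100 wool × 0.6221 = 62.21 reed
62.21 reed × 0.8032 = 49.967072 timber
49.967072 timber × 0.4583 = 22.8999090976 chicken
22.8999090976 chicken × 4.199 = 96.1567183008224 wool
Net change: 96.1567183008224 − 100 = -3.8432816991776 wool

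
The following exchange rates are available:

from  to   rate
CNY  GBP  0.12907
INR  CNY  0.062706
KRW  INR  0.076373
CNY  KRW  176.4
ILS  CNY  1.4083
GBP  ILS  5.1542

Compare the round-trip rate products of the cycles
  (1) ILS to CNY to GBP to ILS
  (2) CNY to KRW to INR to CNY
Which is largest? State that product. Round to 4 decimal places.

(1) 1.4083 × 0.12907 × 5.1542 = 0.93688
(2) 176.4 × 0.076373 × 0.062706 = 0.84479
Highest is cycle (1) at 0.9369 (≤1, no arbitrage).

0.9369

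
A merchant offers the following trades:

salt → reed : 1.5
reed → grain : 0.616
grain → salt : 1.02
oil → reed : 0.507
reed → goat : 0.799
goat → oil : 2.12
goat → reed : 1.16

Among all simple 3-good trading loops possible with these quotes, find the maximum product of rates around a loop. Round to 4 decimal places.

grain→salt→reed→grain: 1.02 × 1.5 × 0.616 = 0.94248
goat→oil→reed→goat: 2.12 × 0.507 × 0.799 = 0.85880
Maximum is grain→salt→reed→grain at 0.9425; no arbitrage — every cycle loses value.

0.9425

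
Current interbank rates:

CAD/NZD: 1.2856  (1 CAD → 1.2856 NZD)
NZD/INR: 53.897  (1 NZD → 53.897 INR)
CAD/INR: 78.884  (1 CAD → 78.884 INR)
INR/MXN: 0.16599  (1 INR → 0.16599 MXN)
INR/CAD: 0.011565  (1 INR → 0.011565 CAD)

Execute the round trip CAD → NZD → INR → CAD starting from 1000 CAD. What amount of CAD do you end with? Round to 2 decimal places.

1000 CAD × 1.2856 = 1285.6 NZD
1285.6 NZD × 53.897 = 69289.9832 INR
69289.9832 INR × 0.011565 = 801.338655708 CAD

801.34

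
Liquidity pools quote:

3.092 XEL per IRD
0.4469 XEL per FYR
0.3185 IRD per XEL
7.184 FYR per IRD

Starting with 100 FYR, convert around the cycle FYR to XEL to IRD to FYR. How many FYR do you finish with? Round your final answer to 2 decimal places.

100 FYR × 0.4469 = 44.69 XEL
44.69 XEL × 0.3185 = 14.233765 IRD
14.233765 IRD × 7.184 = 102.25536776 FYR

102.26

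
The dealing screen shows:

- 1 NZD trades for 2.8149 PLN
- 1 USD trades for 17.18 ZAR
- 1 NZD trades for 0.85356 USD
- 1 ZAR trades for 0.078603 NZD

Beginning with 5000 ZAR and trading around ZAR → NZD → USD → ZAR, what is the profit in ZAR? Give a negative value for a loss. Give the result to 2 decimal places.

5000 ZAR × 0.078603 = 393.015 NZD
393.015 NZD × 0.85356 = 335.4618834 USD
335.4618834 USD × 17.18 = 5763.235156812 ZAR
Net change: 5763.235156812 − 5000 = 763.235156812 ZAR

763.24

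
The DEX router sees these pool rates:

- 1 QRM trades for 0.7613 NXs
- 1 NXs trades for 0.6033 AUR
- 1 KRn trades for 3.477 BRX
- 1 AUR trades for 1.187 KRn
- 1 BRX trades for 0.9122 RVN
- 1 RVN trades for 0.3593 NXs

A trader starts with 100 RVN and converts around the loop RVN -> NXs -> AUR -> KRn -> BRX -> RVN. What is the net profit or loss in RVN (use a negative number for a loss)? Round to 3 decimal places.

100 RVN × 0.3593 = 35.93 NXs
35.93 NXs × 0.6033 = 21.676569 AUR
21.676569 AUR × 1.187 = 25.730087403 KRn
25.730087403 KRn × 3.477 = 89.463513900231 BRX
89.463513900231 BRX × 0.9122 = 81.6086173797907182 RVN
Net change: 81.6086173797907182 − 100 = -18.3913826202092818 RVN

-18.391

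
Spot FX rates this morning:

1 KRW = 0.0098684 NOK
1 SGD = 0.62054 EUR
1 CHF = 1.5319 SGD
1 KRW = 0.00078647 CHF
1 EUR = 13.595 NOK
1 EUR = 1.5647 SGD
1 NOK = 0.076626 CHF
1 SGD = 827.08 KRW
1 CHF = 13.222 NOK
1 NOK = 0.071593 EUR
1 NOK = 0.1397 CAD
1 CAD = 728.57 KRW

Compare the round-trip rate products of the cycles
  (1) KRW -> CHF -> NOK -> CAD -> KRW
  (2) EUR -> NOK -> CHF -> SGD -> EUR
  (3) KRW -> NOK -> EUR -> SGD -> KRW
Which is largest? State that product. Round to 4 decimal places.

(1) 0.00078647 × 13.222 × 0.1397 × 728.57 = 1.05839
(2) 13.595 × 0.076626 × 1.5319 × 0.62054 = 0.99027
(3) 0.0098684 × 0.071593 × 1.5647 × 827.08 = 0.91432
Highest is cycle (1) at 1.0584 (>1, arbitrage).

1.0584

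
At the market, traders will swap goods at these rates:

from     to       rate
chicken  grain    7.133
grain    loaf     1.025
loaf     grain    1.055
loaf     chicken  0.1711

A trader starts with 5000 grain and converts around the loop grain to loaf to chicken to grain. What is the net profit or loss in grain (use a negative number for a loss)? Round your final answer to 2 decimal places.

5000 grain × 1.025 = 5125 loaf
5125 loaf × 0.1711 = 876.8875 chicken
876.8875 chicken × 7.133 = 6254.8385375 grain
Net change: 6254.8385375 − 5000 = 1254.8385375 grain

1254.84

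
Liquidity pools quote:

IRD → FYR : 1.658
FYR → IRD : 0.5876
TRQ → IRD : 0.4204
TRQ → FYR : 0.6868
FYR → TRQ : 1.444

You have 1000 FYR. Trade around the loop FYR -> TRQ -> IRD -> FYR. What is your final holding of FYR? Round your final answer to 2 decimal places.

1000 FYR × 1.444 = 1444 TRQ
1444 TRQ × 0.4204 = 607.0576 IRD
607.0576 IRD × 1.658 = 1006.5015008 FYR

1006.50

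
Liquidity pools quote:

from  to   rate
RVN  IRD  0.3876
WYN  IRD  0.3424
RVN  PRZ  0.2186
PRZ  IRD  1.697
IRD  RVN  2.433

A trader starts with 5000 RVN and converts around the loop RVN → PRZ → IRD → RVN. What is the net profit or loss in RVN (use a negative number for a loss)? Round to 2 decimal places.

-487.22

5000 RVN × 0.2186 = 1093 PRZ
1093 PRZ × 1.697 = 1854.821 IRD
1854.821 IRD × 2.433 = 4512.779493 RVN
Net change: 4512.779493 − 5000 = -487.220507 RVN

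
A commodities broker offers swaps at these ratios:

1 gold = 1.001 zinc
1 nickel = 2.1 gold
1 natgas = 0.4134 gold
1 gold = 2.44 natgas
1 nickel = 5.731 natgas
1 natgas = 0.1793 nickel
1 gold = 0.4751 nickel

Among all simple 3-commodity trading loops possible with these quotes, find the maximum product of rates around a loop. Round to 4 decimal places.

1.1256

natgas→gold→nickel→natgas: 0.4134 × 0.4751 × 5.731 = 1.12560
natgas→nickel→gold→natgas: 0.1793 × 2.1 × 2.44 = 0.91873
Maximum is natgas→gold→nickel→natgas at 1.1256; arbitrage exists.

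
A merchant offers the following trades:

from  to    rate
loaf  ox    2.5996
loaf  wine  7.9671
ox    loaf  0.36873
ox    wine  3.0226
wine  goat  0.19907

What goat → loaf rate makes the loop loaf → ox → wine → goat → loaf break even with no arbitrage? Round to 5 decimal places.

Known legs of the cycle: 2.5996 × 3.0226 × 0.19907 = 1.5642026696072
For no arbitrage the full-cycle product must be 1, so the missing rate is 1 / 1.5642026696072 ≈ 0.6393033.

0.63930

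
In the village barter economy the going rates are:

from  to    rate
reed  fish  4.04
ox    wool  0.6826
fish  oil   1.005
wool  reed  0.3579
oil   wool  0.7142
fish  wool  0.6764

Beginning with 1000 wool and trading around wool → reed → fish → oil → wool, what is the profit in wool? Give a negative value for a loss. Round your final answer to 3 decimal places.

1000 wool × 0.3579 = 357.9 reed
357.9 reed × 4.04 = 1445.916 fish
1445.916 fish × 1.005 = 1453.14558 oil
1453.14558 oil × 0.7142 = 1037.836573236 wool
Net change: 1037.836573236 − 1000 = 37.836573236 wool

37.837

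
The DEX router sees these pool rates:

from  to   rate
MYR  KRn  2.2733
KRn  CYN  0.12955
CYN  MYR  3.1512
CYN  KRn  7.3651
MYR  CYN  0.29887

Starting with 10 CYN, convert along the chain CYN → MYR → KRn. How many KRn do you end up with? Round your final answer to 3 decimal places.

71.636

10 CYN × 3.1512 = 31.512 MYR
31.512 MYR × 2.2733 = 71.6362296 KRn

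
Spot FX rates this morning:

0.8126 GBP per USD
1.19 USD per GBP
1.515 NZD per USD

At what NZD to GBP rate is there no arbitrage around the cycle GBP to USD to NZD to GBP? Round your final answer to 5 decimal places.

0.55468

Known legs of the cycle: 1.19 × 1.515 = 1.80285
For no arbitrage the full-cycle product must be 1, so the missing rate is 1 / 1.80285 ≈ 0.5546773.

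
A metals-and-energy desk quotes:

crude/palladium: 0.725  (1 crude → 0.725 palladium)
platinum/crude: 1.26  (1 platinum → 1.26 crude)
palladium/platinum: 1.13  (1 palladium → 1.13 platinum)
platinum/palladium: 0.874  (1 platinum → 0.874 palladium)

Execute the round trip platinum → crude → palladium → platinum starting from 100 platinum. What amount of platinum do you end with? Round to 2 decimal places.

100 platinum × 1.26 = 126 crude
126 crude × 0.725 = 91.35 palladium
91.35 palladium × 1.13 = 103.2255 platinum

103.23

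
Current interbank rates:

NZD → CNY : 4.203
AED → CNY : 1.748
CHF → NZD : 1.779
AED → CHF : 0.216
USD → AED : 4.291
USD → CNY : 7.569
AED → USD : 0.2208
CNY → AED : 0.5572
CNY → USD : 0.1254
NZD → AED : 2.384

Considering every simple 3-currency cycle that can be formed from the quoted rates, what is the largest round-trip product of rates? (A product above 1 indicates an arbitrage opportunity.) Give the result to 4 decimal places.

0.9406

CNY→USD→AED→CNY: 0.1254 × 4.291 × 1.748 = 0.94058
CNY→AED→USD→CNY: 0.5572 × 0.2208 × 7.569 = 0.93121
NZD→AED→CHF→NZD: 2.384 × 0.216 × 1.779 = 0.91609
Maximum is CNY→USD→AED→CNY at 0.9406; no arbitrage — every cycle loses value.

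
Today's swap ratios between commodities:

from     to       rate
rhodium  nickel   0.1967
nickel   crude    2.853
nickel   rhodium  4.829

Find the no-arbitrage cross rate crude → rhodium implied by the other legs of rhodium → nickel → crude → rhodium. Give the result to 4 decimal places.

Known legs of the cycle: 0.1967 × 2.853 = 0.5611851
For no arbitrage the full-cycle product must be 1, so the missing rate is 1 / 0.5611851 ≈ 1.781943.

1.7819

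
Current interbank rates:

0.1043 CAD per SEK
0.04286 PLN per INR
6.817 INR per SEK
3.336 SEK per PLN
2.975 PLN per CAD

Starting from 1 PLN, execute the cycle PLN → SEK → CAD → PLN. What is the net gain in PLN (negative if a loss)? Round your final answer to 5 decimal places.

1 PLN × 3.336 = 3.336 SEK
3.336 SEK × 0.1043 = 0.3479448 CAD
0.3479448 CAD × 2.975 = 1.03513578 PLN
Net change: 1.03513578 − 1 = 0.03513578 PLN

0.03514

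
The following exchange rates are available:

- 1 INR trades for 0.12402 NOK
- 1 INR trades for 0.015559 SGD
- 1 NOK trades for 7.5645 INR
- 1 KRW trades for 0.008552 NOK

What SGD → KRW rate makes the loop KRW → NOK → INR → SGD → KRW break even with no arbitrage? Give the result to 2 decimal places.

Known legs of the cycle: 0.008552 × 7.5645 × 0.015559 = 0.001006536666636
For no arbitrage the full-cycle product must be 1, so the missing rate is 1 / 0.001006536666636 ≈ 993.5058.

993.51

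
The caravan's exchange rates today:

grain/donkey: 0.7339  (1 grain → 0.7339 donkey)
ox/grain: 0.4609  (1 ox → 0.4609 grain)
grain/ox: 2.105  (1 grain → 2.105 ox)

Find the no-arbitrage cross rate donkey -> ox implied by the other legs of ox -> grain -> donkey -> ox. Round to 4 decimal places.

Known legs of the cycle: 0.4609 × 0.7339 = 0.33825451
For no arbitrage the full-cycle product must be 1, so the missing rate is 1 / 0.33825451 ≈ 2.956354.

2.9564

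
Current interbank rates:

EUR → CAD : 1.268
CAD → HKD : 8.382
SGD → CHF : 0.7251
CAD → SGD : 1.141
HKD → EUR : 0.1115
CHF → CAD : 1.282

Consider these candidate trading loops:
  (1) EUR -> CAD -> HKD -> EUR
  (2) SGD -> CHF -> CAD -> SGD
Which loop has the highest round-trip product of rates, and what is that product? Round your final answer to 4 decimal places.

(1) 1.268 × 8.382 × 0.1115 = 1.18506
(2) 0.7251 × 1.282 × 1.141 = 1.06065
Highest is cycle (1) at 1.1851 (>1, arbitrage).

1.1851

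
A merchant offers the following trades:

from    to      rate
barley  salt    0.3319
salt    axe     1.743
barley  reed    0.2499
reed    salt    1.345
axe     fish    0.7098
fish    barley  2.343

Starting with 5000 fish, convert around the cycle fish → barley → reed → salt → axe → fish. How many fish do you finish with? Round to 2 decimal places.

5000 fish × 2.343 = 11715 barley
11715 barley × 0.2499 = 2927.5785 reed
2927.5785 reed × 1.345 = 3937.5930825 salt
3937.5930825 salt × 1.743 = 6863.2247427975 axe
6863.2247427975 axe × 0.7098 = 4871.5169224376655 fish

4871.52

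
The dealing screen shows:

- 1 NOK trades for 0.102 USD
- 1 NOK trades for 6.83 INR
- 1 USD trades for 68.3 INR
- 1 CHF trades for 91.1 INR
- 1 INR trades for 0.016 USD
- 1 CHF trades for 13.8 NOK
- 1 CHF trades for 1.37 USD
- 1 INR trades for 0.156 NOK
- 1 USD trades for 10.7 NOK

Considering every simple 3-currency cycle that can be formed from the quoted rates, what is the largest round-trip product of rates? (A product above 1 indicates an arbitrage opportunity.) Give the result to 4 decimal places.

INR→USD→NOK→INR: 0.016 × 10.7 × 6.83 = 1.16930
INR→NOK→USD→INR: 0.156 × 0.102 × 68.3 = 1.08679
Maximum is INR→USD→NOK→INR at 1.1693; arbitrage exists.

1.1693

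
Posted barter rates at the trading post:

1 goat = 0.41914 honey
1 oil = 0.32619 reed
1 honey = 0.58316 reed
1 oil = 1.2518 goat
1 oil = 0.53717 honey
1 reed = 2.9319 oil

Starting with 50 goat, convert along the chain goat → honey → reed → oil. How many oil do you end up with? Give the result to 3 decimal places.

35.832

50 goat × 0.41914 = 20.957 honey
20.957 honey × 0.58316 = 12.22128412 reed
12.22128412 reed × 2.9319 = 35.831582911428 oil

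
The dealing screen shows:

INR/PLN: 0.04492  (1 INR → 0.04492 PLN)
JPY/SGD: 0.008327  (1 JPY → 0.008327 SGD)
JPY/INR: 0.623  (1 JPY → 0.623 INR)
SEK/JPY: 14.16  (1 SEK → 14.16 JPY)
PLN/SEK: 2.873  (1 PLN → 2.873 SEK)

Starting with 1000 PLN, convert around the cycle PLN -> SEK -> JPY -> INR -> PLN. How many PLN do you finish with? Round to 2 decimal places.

1138.48

1000 PLN × 2.873 = 2873 SEK
2873 SEK × 14.16 = 40681.68 JPY
40681.68 JPY × 0.623 = 25344.68664 INR
25344.68664 INR × 0.04492 = 1138.4833238688 PLN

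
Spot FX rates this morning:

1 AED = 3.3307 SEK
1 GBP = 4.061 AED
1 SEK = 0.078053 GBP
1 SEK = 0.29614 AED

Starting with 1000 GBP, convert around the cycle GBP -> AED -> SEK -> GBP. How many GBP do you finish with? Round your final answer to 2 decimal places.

1055.74

1000 GBP × 4.061 = 4061 AED
4061 AED × 3.3307 = 13525.9727 SEK
13525.9727 SEK × 0.078053 = 1055.7427471531 GBP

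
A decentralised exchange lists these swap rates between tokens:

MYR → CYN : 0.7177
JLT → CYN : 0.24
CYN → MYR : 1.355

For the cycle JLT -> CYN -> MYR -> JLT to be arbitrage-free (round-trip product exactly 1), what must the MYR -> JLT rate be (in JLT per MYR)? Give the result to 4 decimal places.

3.0750

Known legs of the cycle: 0.24 × 1.355 = 0.3252
For no arbitrage the full-cycle product must be 1, so the missing rate is 1 / 0.3252 ≈ 3.075031.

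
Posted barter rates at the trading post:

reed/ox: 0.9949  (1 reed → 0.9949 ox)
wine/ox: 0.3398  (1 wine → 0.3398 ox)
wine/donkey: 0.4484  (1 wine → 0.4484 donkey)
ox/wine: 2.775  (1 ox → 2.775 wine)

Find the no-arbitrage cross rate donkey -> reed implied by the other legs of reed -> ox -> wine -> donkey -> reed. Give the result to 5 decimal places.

0.80778

Known legs of the cycle: 0.9949 × 2.775 × 0.4484 = 1.237964019
For no arbitrage the full-cycle product must be 1, so the missing rate is 1 / 1.237964019 ≈ 0.8077779.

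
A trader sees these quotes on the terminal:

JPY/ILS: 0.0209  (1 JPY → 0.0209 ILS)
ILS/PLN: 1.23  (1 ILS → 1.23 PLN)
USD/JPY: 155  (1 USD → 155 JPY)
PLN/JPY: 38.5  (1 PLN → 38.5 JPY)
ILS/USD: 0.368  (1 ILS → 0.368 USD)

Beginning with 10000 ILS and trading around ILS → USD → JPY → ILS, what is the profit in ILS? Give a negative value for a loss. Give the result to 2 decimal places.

1921.36

10000 ILS × 0.368 = 3680 USD
3680 USD × 155 = 570400 JPY
570400 JPY × 0.0209 = 11921.36 ILS
Net change: 11921.36 − 10000 = 1921.36 ILS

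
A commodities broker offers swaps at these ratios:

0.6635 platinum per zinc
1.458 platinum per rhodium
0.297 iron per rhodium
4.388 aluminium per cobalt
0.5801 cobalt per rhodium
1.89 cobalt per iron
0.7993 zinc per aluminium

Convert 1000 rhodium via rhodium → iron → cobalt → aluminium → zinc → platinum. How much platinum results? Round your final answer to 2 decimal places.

1306.28

1000 rhodium × 0.297 = 297 iron
297 iron × 1.89 = 561.33 cobalt
561.33 cobalt × 4.388 = 2463.11604 aluminium
2463.11604 aluminium × 0.7993 = 1968.768650772 zinc
1968.768650772 zinc × 0.6635 = 1306.277999787222 platinum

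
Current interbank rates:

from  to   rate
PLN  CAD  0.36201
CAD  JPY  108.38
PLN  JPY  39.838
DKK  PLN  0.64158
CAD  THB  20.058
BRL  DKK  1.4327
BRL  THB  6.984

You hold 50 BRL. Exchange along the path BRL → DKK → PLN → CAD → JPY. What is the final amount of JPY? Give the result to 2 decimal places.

50 BRL × 1.4327 = 71.635 DKK
71.635 DKK × 0.64158 = 45.9595833 PLN
45.9595833 PLN × 0.36201 = 16.637828750433 CAD
16.637828750433 CAD × 108.38 = 1803.20787997192854 JPY

1803.21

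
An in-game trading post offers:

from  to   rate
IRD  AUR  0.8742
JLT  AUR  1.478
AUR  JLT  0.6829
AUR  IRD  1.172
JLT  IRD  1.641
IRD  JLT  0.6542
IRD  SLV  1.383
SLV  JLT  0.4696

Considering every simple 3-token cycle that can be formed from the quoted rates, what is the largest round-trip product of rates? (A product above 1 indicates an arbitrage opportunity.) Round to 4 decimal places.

IRD→JLT→AUR→IRD: 0.6542 × 1.478 × 1.172 = 1.13322
SLV→JLT→IRD→SLV: 0.4696 × 1.641 × 1.383 = 1.06576
IRD→AUR→JLT→IRD: 0.8742 × 0.6829 × 1.641 = 0.97966
Maximum is IRD→JLT→AUR→IRD at 1.1332; arbitrage exists.

1.1332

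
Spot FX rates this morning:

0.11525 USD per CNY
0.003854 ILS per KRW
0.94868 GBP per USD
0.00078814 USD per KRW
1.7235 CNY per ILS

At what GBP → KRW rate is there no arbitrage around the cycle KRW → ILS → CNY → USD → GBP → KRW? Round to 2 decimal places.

Known legs of the cycle: 0.003854 × 1.7235 × 0.11525 × 0.94868 = 0.00072624587229153
For no arbitrage the full-cycle product must be 1, so the missing rate is 1 / 0.00072624587229153 ≈ 1376.9441.

1376.94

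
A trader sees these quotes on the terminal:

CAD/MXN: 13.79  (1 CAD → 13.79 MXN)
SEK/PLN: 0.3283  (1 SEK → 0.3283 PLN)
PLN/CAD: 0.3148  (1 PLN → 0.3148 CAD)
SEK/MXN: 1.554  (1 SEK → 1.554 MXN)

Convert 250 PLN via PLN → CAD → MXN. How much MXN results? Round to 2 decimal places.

250 PLN × 0.3148 = 78.7 CAD
78.7 CAD × 13.79 = 1085.273 MXN

1085.27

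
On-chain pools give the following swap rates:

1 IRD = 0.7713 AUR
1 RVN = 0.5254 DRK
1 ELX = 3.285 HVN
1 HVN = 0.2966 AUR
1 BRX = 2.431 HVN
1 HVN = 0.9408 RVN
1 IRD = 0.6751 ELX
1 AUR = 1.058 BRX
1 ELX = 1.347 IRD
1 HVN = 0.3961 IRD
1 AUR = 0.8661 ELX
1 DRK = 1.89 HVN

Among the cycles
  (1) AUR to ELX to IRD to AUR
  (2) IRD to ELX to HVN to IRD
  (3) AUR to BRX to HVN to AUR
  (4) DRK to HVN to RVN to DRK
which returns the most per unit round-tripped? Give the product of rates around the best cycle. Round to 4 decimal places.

(1) 0.8661 × 1.347 × 0.7713 = 0.89983
(2) 0.6751 × 3.285 × 0.3961 = 0.87843
(3) 1.058 × 2.431 × 0.2966 = 0.76285
(4) 1.89 × 0.9408 × 0.5254 = 0.93422
Highest is cycle (4) at 0.9342 (≤1, no arbitrage).

0.9342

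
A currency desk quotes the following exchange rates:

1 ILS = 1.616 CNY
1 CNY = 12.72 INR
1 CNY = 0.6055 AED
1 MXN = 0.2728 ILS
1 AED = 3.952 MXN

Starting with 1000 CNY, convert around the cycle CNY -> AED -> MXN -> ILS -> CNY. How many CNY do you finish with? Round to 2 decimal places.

1054.91

1000 CNY × 0.6055 = 605.5 AED
605.5 AED × 3.952 = 2392.936 MXN
2392.936 MXN × 0.2728 = 652.7929408 ILS
652.7929408 ILS × 1.616 = 1054.9133923328 CNY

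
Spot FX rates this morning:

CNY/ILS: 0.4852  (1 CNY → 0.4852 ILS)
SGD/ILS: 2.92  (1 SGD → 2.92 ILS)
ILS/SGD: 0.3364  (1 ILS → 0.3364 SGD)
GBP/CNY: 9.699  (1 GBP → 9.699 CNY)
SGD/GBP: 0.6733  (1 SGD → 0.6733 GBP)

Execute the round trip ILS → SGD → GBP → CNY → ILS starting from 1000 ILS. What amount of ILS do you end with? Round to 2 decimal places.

1000 ILS × 0.3364 = 336.4 SGD
336.4 SGD × 0.6733 = 226.49812 GBP
226.49812 GBP × 9.699 = 2196.80526588 CNY
2196.80526588 CNY × 0.4852 = 1065.889915004976 ILS

1065.89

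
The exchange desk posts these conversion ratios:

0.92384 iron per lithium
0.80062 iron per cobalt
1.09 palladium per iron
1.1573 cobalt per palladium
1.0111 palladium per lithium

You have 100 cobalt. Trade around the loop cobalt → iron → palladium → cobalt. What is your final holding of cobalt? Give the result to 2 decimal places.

100 cobalt × 0.80062 = 80.062 iron
80.062 iron × 1.09 = 87.26758 palladium
87.26758 palladium × 1.1573 = 100.994770334 cobalt

100.99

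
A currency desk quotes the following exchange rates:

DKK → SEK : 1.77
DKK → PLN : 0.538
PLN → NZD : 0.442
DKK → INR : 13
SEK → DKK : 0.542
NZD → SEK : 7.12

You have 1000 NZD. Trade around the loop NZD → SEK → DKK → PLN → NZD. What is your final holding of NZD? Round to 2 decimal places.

917.66

1000 NZD × 7.12 = 7120 SEK
7120 SEK × 0.542 = 3859.04 DKK
3859.04 DKK × 0.538 = 2076.16352 PLN
2076.16352 PLN × 0.442 = 917.66427584 NZD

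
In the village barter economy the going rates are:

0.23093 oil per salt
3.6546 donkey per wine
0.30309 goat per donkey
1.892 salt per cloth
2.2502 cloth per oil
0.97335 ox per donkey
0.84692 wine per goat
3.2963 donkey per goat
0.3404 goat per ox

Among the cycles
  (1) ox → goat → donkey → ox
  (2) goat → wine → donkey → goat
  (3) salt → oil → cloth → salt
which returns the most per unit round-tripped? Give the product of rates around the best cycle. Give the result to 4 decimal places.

(1) 0.3404 × 3.2963 × 0.97335 = 1.09216
(2) 0.84692 × 3.6546 × 0.30309 = 0.93811
(3) 0.23093 × 2.2502 × 1.892 = 0.98316
Highest is cycle (1) at 1.0922 (>1, arbitrage).

1.0922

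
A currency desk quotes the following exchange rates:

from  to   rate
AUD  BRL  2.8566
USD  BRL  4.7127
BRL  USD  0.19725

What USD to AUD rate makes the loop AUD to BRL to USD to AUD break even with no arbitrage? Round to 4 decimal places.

1.7747

Known legs of the cycle: 2.8566 × 0.19725 = 0.56346435
For no arbitrage the full-cycle product must be 1, so the missing rate is 1 / 0.56346435 ≈ 1.774735.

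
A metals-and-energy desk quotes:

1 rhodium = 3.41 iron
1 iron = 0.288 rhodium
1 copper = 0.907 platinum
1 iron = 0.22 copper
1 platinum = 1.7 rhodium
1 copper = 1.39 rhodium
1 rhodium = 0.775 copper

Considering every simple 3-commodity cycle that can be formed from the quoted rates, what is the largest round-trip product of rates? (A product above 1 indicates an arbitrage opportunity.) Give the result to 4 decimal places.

rhodium→copper→platinum→rhodium: 0.775 × 0.907 × 1.7 = 1.19497
rhodium→iron→copper→rhodium: 3.41 × 0.22 × 1.39 = 1.04278
Maximum is rhodium→copper→platinum→rhodium at 1.1950; arbitrage exists.

1.1950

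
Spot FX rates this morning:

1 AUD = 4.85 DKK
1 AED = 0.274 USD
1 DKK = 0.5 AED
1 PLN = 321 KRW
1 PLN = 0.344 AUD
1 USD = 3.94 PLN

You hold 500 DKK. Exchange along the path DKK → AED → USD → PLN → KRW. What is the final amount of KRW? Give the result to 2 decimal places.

86634.69

500 DKK × 0.5 = 250 AED
250 AED × 0.274 = 68.5 USD
68.5 USD × 3.94 = 269.89 PLN
269.89 PLN × 321 = 86634.69 KRW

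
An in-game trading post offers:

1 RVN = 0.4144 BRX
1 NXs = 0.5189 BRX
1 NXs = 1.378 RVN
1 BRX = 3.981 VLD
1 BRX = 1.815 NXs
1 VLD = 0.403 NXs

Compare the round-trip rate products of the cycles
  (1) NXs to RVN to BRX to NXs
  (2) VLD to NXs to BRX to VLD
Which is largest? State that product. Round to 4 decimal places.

1.0364

(1) 1.378 × 0.4144 × 1.815 = 1.03644
(2) 0.403 × 0.5189 × 3.981 = 0.83249
Highest is cycle (1) at 1.0364 (>1, arbitrage).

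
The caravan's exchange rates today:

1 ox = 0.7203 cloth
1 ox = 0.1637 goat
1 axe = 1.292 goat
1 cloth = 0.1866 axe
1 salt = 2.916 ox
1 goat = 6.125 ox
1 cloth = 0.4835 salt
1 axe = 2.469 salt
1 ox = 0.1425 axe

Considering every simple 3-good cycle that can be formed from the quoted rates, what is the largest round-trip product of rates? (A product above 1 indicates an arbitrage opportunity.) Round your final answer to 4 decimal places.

1.1277

axe→goat→ox→axe: 1.292 × 6.125 × 0.1425 = 1.12767
axe→salt→ox→axe: 2.469 × 2.916 × 0.1425 = 1.02594
cloth→salt→ox→cloth: 0.4835 × 2.916 × 0.7203 = 1.01554
Maximum is axe→goat→ox→axe at 1.1277; arbitrage exists.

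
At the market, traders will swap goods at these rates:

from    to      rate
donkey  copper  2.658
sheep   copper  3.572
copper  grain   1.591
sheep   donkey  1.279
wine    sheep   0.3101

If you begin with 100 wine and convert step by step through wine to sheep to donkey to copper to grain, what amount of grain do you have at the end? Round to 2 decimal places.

100 wine × 0.3101 = 31.01 sheep
31.01 sheep × 1.279 = 39.66179 donkey
39.66179 donkey × 2.658 = 105.42103782 copper
105.42103782 copper × 1.591 = 167.72487117162 grain

167.72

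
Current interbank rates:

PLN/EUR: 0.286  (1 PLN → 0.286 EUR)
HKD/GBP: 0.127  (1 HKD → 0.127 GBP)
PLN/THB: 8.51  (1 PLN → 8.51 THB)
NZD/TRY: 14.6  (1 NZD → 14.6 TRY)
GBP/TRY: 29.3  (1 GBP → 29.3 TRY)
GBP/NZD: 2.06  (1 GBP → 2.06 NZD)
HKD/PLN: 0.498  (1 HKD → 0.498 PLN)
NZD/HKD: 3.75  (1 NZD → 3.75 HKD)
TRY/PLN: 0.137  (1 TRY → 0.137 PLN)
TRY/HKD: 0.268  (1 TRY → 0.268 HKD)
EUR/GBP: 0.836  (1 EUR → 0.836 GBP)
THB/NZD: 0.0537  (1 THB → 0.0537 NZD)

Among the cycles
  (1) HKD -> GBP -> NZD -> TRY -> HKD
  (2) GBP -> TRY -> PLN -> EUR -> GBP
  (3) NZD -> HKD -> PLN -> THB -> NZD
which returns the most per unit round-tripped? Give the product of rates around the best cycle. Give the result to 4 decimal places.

(1) 0.127 × 2.06 × 14.6 × 0.268 = 1.02367
(2) 29.3 × 0.137 × 0.286 × 0.836 = 0.95976
(3) 3.75 × 0.498 × 8.51 × 0.0537 = 0.85342
Highest is cycle (1) at 1.0237 (>1, arbitrage).

1.0237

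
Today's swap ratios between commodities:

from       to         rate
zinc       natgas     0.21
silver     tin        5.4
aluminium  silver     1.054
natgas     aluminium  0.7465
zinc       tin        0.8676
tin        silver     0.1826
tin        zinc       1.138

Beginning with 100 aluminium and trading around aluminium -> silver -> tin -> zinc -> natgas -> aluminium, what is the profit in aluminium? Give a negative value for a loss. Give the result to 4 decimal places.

100 aluminium × 1.054 = 105.4 silver
105.4 silver × 5.4 = 569.16 tin
569.16 tin × 1.138 = 647.70408 zinc
647.70408 zinc × 0.21 = 136.0178568 natgas
136.0178568 natgas × 0.7465 = 101.5373301012 aluminium
Net change: 101.5373301012 − 100 = 1.5373301012 aluminium

1.5373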